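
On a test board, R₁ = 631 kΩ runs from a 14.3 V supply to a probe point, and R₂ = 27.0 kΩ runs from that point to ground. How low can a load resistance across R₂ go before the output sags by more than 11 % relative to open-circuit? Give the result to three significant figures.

R_L(min) ≈ 209 kΩ

Output resistance R_th = R₁‖R₂ = (631 × 27.0)/658.0 = 25.89 kΩ.
The fractional drop is R_th/(R_th + R_L); requiring this ≤ 0.110 gives R_L ≥ R_th(1/0.110 − 1) = 25.89 × 8.091 = 209 kΩ.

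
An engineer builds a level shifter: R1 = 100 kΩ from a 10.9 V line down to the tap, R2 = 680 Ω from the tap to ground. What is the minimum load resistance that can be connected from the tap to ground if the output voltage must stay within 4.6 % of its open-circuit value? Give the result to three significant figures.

R_L(min) ≈ 14.0 kΩ

Output resistance R_th = R1‖R2 = (100000 × 680)/100700 = 675.4 Ω.
The fractional drop is R_th/(R_th + R_L); requiring this ≤ 0.0460 gives R_L ≥ R_th(1/0.0460 − 1) = 675.4 × 20.74 = 14.0 kΩ.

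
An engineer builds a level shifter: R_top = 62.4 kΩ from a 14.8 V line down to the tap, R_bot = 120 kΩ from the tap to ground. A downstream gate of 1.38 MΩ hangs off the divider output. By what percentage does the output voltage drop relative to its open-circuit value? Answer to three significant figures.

2.89 %

The divider's output (Thévenin) resistance is R_top‖R_bot = 41.05 kΩ.
Fractional drop under load = R_th/(R_th + R_L) = 41.05 / (41.05 + 1380) = 0.02889.
So the output falls by 2.89 %.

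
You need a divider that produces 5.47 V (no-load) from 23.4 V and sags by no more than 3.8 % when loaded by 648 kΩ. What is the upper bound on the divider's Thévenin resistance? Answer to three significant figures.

R_th ≤ 25.6 kΩ

Loading drop = R_th/(R_th + R_L) ≤ 0.0380, so R_th ≤ R_L · ε/(1−ε) = 648 kΩ × 0.0380/0.9620 = 25.6 kΩ.
(Any R1, R2 with R2/(R1+R2) = 0.234 and R1‖R2 ≤ 25.6 kΩ will meet the spec.)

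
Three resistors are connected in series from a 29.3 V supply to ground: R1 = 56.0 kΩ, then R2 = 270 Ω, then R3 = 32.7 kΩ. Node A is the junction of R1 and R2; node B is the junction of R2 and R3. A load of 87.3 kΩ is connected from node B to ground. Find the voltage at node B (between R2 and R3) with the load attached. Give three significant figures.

V ≈ 8.71 V

At node B, R3 is in parallel with the load: R3‖R_L = 23790 Ω.
Below node A the resistance is R2 + (R3‖R_L) = 24060 Ω, so V_A = 29.3 × 24060/80060 = 8.805 V.
Then V_B = V_A × (R3‖R_L)/(R2 + R3‖R_L) = 8.805 × 23790/24060 = 8.71 V.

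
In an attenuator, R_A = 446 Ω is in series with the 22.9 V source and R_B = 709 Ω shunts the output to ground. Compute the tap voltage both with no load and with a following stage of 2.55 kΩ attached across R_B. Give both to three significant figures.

Open-circuit: V = 22.9 × 709/(446 + 709) = 14.1 V.
With the load, R_B becomes R_B‖R_L = 554.8 Ω, so V = 22.9 × 554.8/1001 = 12.7 V.

Unloaded: 14.1 V; loaded: 12.7 V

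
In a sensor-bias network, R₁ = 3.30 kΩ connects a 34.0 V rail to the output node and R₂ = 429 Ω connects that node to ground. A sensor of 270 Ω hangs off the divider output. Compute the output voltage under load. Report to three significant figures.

The load sits in parallel with R₂: R₂‖R_L = (429 × 270) / (429 + 270) = 165.7 Ω.
V_out = 34.0 × 165.7 / (3300 + 165.7) = 34.0 × 165.7/3466 = 1.63 V.

V_out ≈ 1.63 V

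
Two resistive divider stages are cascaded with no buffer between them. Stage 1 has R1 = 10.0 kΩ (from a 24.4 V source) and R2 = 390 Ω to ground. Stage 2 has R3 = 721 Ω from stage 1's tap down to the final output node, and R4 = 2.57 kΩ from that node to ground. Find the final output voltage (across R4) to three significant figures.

Stage 2 presents R3+R4 = 3291 Ω as a load on stage 1's tap.
Stage 1's lower leg becomes R2‖(R3+R4) = 348.7 Ω, so V_mid = 24.4 × 348.7/10350 = 0.8221 V.
Stage 2 is itself unloaded: V_out = V_mid × R4/(R3+R4) = 0.8221 × 2570/3291 = 0.642 V.

V_out ≈ 0.642 V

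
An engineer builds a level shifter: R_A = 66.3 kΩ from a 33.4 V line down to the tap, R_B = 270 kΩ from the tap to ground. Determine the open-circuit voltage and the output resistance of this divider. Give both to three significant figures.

V_th is the open-circuit tap voltage: 33.4 × 270/(66.3 + 270) = 26.8 V.
With the supply zeroed, R_A and R_B appear in parallel from the tap: R_th = R_A‖R_B = (66.3 × 270)/336.3 = 53.2 kΩ.

V_th = 26.8 V, R_th = 53.2 kΩ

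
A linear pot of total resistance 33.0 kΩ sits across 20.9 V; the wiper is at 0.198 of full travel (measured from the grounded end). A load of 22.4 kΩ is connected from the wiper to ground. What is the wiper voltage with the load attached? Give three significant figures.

V ≈ 3.35 V

The wiper splits the pot into (1−α)R = 26.47 kΩ above and αR = 6.534 kΩ below.
Lower section ‖ load = 5.058 kΩ.
V_wiper = 20.9 × 5.058/(26.47 + 5.058) = 3.35 V.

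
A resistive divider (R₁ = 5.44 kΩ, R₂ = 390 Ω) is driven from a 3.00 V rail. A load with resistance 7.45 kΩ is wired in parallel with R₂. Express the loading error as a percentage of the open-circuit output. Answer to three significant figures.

The divider's output (Thévenin) resistance is R₁‖R₂ = 363.9 Ω.
Fractional drop under load = R_th/(R_th + R_L) = 363.9 / (363.9 + 7450) = 0.04657.
So the output falls by 4.66 %.

4.66 %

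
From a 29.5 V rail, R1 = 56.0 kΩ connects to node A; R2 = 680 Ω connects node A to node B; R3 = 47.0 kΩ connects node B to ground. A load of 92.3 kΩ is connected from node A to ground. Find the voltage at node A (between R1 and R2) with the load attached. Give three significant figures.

Below node A the series string R2+R3 = 47680 Ω sits in parallel with the 92300 Ω load: 31440 Ω.
V_A = 29.5 × 31440/(56000 + 31440) = 10.6 V.

V ≈ 10.6 V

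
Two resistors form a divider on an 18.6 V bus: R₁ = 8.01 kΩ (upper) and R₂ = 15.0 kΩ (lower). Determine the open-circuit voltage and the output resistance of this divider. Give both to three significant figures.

V_th = 12.1 V, R_th = 5.22 kΩ

V_th is the open-circuit tap voltage: 18.6 × 15.0/(8.01 + 15.0) = 12.1 V.
With the supply zeroed, R₁ and R₂ appear in parallel from the tap: R_th = R₁‖R₂ = (8.01 × 15.0)/23.01 = 5.22 kΩ.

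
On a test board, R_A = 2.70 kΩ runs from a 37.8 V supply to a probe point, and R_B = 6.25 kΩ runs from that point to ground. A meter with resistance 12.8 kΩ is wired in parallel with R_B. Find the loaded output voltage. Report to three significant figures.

V_out ≈ 23.0 V

The load sits in parallel with R_B: R_B‖R_L = (6.25 × 12.8) / (6.25 + 12.8) = 4.199 kΩ.
V_out = 37.8 × 4.199 / (2.70 + 4.199) = 37.8 × 4.199/6.899 = 23.0 V.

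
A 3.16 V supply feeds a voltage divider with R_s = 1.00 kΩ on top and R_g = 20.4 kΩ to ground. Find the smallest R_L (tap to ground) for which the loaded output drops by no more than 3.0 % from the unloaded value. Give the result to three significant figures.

Output resistance R_th = R_s‖R_g = (1000 × 20400)/21400 = 953.3 Ω.
The fractional drop is R_th/(R_th + R_L); requiring this ≤ 0.0300 gives R_L ≥ R_th(1/0.0300 − 1) = 953.3 × 32.33 = 30.8 kΩ.

R_L(min) ≈ 30.8 kΩ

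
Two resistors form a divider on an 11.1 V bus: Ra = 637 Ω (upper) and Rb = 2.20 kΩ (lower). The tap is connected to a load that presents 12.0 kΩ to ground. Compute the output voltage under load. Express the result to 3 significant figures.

V_out ≈ 8.27 V

The load sits in parallel with Rb: Rb‖R_L = (2200 × 12000) / (2200 + 12000) = 1859 Ω.
V_out = 11.1 × 1859 / (637 + 1859) = 11.1 × 1859/2496 = 8.27 V.
(Unloaded it would have been 8.61 V.)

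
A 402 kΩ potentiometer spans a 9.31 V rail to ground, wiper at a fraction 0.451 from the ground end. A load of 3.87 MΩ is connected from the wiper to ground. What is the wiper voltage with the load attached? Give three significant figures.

V ≈ 4.09 V

The wiper splits the pot into (1−α)R = 220.7 kΩ above and αR = 181.3 kΩ below.
Lower section ‖ load = 173.2 kΩ.
V_wiper = 9.31 × 173.2/(220.7 + 173.2) = 4.09 V.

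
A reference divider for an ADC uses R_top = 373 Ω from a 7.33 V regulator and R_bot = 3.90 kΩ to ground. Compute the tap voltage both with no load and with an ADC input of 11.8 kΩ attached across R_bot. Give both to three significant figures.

Unloaded: 6.69 V; loaded: 6.50 V

Open-circuit: V = 7.33 × 3900/(373 + 3900) = 6.69 V.
With the load, R_bot becomes R_bot‖R_L = 2931 Ω, so V = 7.33 × 2931/3304 = 6.50 V.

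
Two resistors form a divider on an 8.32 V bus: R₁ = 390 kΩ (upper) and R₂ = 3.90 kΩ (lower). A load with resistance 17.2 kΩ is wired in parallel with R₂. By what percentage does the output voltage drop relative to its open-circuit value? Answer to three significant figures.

18.3 %

The divider's output (Thévenin) resistance is R₁‖R₂ = 3.861 kΩ.
Fractional drop under load = R_th/(R_th + R_L) = 3.861 / (3.861 + 17.2) = 0.1833.
So the output falls by 18.3 %.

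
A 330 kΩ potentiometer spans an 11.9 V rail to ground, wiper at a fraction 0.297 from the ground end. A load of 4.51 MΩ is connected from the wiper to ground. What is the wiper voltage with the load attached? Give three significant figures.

The wiper splits the pot into (1−α)R = 232.0 kΩ above and αR = 98.01 kΩ below.
Lower section ‖ load = 95.93 kΩ.
V_wiper = 11.9 × 95.93/(232.0 + 95.93) = 3.48 V.

V ≈ 3.48 V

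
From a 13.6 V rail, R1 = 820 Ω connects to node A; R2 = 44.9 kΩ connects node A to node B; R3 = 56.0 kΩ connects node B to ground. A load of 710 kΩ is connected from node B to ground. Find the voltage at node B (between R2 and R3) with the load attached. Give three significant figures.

At node B, R3 is in parallel with the load: R3‖R_L = 51910 Ω.
Below node A the resistance is R2 + (R3‖R_L) = 96810 Ω, so V_A = 13.6 × 96810/97630 = 13.49 V.
Then V_B = V_A × (R3‖R_L)/(R2 + R3‖R_L) = 13.49 × 51910/96810 = 7.23 V.

V ≈ 7.23 V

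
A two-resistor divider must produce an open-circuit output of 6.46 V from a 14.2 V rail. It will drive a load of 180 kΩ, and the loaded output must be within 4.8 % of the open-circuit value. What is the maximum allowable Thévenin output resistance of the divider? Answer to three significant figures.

Loading drop = R_th/(R_th + R_L) ≤ 0.0480, so R_th ≤ R_L · ε/(1−ε) = 180 kΩ × 0.0480/0.9520 = 9.08 kΩ.
(Any R1, R2 with R2/(R1+R2) = 0.455 and R1‖R2 ≤ 9.08 kΩ will meet the spec.)

R_th ≤ 9.08 kΩ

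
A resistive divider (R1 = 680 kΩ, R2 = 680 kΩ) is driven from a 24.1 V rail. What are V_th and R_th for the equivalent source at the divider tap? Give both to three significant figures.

V_th = 12.1 V, R_th = 340 kΩ

V_th is the open-circuit tap voltage: 24.1 × 680/(680 + 680) = 12.1 V.
With the supply zeroed, R1 and R2 appear in parallel from the tap: R_th = R1‖R2 = (680 × 680)/1360 = 340 kΩ.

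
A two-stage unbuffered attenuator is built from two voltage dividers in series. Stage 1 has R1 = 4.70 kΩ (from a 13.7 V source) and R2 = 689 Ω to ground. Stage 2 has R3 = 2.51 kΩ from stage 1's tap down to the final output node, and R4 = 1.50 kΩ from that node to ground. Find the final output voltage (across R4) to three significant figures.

V_out ≈ 0.570 V

Stage 2 presents R3+R4 = 4010 Ω as a load on stage 1's tap.
Stage 1's lower leg becomes R2‖(R3+R4) = 588.0 Ω, so V_mid = 13.7 × 588.0/5288 = 1.523 V.
Stage 2 is itself unloaded: V_out = V_mid × R4/(R3+R4) = 1.523 × 1500/4010 = 0.570 V.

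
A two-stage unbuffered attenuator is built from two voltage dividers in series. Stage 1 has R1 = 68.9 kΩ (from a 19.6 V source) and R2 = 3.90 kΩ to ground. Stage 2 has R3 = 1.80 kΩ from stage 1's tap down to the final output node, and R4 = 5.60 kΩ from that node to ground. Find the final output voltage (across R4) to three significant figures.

Stage 2 presents R3+R4 = 7.400 kΩ as a load on stage 1's tap.
Stage 1's lower leg becomes R2‖(R3+R4) = 2.554 kΩ, so V_mid = 19.6 × 2.554/71.45 = 0.7006 V.
Stage 2 is itself unloaded: V_out = V_mid × R4/(R3+R4) = 0.7006 × 5.60/7.400 = 0.530 V.

V_out ≈ 0.530 V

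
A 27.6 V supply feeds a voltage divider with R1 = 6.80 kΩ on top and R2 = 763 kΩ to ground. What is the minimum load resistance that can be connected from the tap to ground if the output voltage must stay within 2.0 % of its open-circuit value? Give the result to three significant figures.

R_L(min) ≈ 330 kΩ

Output resistance R_th = R1‖R2 = (6.80 × 763)/769.8 = 6.740 kΩ.
The fractional drop is R_th/(R_th + R_L); requiring this ≤ 0.0200 gives R_L ≥ R_th(1/0.0200 − 1) = 6.740 × 49.00 = 330 kΩ.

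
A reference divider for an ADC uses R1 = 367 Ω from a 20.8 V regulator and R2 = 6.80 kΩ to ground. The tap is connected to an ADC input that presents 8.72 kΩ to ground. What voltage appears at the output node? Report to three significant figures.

V_out ≈ 19.0 V

The load sits in parallel with R2: R2‖R_L = (6800 × 8720) / (6800 + 8720) = 3821 Ω.
V_out = 20.8 × 3821 / (367 + 3821) = 20.8 × 3821/4188 = 19.0 V.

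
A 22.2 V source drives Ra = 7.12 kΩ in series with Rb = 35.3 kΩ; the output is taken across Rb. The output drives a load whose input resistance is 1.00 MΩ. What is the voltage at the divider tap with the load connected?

The load sits in parallel with Rb: Rb‖R_L = (35.3 × 1000) / (35.3 + 1000) = 34.10 kΩ.
V_out = 22.2 × 34.10 / (7.12 + 34.10) = 22.2 × 34.10/41.22 = 18.4 V.

V_out ≈ 18.4 V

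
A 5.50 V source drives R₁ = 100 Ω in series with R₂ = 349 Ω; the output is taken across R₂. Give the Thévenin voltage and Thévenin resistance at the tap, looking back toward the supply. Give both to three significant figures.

V_th = 4.28 V, R_th = 77.7 Ω

V_th is the open-circuit tap voltage: 5.50 × 349/(100 + 349) = 4.28 V.
With the supply zeroed, R₁ and R₂ appear in parallel from the tap: R_th = R₁‖R₂ = (100 × 349)/449.0 = 77.7 Ω.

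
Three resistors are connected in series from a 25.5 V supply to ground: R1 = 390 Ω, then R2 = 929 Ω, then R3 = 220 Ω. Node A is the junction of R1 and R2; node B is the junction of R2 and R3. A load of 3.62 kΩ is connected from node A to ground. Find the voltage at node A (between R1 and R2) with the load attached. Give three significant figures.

V ≈ 17.6 V

Below node A the series string R2+R3 = 1149 Ω sits in parallel with the 3620 Ω load: 872.2 Ω.
V_A = 25.5 × 872.2/(390 + 872.2) = 17.6 V.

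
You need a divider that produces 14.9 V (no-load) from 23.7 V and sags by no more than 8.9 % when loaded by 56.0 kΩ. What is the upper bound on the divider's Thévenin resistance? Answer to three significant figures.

R_th ≤ 5.47 kΩ

Loading drop = R_th/(R_th + R_L) ≤ 0.0890, so R_th ≤ R_L · ε/(1−ε) = 56.0 kΩ × 0.0890/0.9110 = 5.47 kΩ.
(Any R1, R2 with R2/(R1+R2) = 0.629 and R1‖R2 ≤ 5.47 kΩ will meet the spec.)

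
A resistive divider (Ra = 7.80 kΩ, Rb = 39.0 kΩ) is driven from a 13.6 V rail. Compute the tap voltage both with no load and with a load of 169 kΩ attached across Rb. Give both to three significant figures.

Open-circuit: V = 13.6 × 39.0/(7.80 + 39.0) = 11.3 V.
With the load, Rb becomes Rb‖R_L = 31.69 kΩ, so V = 13.6 × 31.69/39.49 = 10.9 V.

Unloaded: 11.3 V; loaded: 10.9 V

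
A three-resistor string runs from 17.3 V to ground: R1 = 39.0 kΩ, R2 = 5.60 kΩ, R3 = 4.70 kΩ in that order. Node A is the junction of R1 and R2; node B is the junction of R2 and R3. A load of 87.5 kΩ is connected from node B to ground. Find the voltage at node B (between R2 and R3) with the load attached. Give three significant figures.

V ≈ 1.57 V

At node B, R3 is in parallel with the load: R3‖R_L = 4.460 kΩ.
Below node A the resistance is R2 + (R3‖R_L) = 10.06 kΩ, so V_A = 17.3 × 10.06/49.06 = 3.548 V.
Then V_B = V_A × (R3‖R_L)/(R2 + R3‖R_L) = 3.548 × 4.460/10.06 = 1.57 V.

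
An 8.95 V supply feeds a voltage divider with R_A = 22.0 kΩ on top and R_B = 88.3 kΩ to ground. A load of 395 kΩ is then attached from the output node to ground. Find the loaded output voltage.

The load sits in parallel with R_B: R_B‖R_L = (88.3 × 395) / (88.3 + 395) = 72.17 kΩ.
V_out = 8.95 × 72.17 / (22.0 + 72.17) = 8.95 × 72.17/94.17 = 6.86 V.

V_out ≈ 6.86 V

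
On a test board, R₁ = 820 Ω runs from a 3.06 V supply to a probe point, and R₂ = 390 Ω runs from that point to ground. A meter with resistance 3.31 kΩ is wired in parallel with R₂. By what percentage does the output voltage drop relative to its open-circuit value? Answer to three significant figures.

7.39 %

The divider's output (Thévenin) resistance is R₁‖R₂ = 264.3 Ω.
Fractional drop under load = R_th/(R_th + R_L) = 264.3 / (264.3 + 3310) = 0.07394.
So the output falls by 7.39 %.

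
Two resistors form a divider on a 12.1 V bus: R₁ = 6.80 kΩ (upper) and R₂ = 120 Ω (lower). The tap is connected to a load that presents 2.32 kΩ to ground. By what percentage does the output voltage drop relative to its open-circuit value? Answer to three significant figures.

The divider's output (Thévenin) resistance is R₁‖R₂ = 117.9 Ω.
Fractional drop under load = R_th/(R_th + R_L) = 117.9 / (117.9 + 2320) = 0.04837.
So the output falls by 4.84 %.

4.84 %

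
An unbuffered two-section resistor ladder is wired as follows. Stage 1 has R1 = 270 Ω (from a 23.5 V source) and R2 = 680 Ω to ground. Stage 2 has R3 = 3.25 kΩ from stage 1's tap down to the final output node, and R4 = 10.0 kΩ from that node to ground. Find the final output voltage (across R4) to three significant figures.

V_out ≈ 12.5 V

Stage 2 presents R3+R4 = 13250 Ω as a load on stage 1's tap.
Stage 1's lower leg becomes R2‖(R3+R4) = 646.8 Ω, so V_mid = 23.5 × 646.8/916.8 = 16.58 V.
Stage 2 is itself unloaded: V_out = V_mid × R4/(R3+R4) = 16.58 × 10000/13250 = 12.5 V.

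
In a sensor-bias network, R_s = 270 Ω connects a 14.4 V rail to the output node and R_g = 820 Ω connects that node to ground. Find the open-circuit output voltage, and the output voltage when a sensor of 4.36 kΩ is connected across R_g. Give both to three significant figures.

Open-circuit: V = 14.4 × 820/(270 + 820) = 10.8 V.
With the load, R_g becomes R_g‖R_L = 690.2 Ω, so V = 14.4 × 690.2/960.2 = 10.4 V.

Unloaded: 10.8 V; loaded: 10.4 V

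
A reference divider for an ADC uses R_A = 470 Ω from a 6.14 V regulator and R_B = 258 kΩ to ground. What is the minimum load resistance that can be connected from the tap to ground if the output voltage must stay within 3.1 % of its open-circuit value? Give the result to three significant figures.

R_L(min) ≈ 14.7 kΩ

Output resistance R_th = R_A‖R_B = (470 × 258000)/258500 = 469.1 Ω.
The fractional drop is R_th/(R_th + R_L); requiring this ≤ 0.0310 gives R_L ≥ R_th(1/0.0310 − 1) = 469.1 × 31.26 = 14.7 kΩ.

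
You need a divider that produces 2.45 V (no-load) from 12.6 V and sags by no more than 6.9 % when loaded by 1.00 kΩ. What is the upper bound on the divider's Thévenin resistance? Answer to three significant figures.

R_th ≤ 74.1 Ω

Loading drop = R_th/(R_th + R_L) ≤ 0.0690, so R_th ≤ R_L · ε/(1−ε) = 1.00 kΩ × 0.0690/0.9310 = 74.1 Ω.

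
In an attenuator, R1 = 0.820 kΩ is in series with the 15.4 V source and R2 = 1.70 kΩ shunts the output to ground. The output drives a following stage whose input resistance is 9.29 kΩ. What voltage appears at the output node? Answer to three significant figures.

The load sits in parallel with R2: R2‖R_L = (1700 × 9290) / (1700 + 9290) = 1437 Ω.
V_out = 15.4 × 1437 / (820 + 1437) = 15.4 × 1437/2257 = 9.81 V.

V_out ≈ 9.81 V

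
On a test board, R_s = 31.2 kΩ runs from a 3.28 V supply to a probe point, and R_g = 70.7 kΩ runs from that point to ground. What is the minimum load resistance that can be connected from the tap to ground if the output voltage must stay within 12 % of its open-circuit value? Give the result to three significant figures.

R_L(min) ≈ 159 kΩ

Output resistance R_th = R_s‖R_g = (31.2 × 70.7)/101.9 = 21.65 kΩ.
The fractional drop is R_th/(R_th + R_L); requiring this ≤ 0.120 gives R_L ≥ R_th(1/0.120 − 1) = 21.65 × 7.333 = 159 kΩ.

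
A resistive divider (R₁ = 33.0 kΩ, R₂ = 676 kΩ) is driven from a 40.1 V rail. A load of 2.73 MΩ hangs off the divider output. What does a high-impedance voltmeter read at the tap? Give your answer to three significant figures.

The load sits in parallel with R₂: R₂‖R_L = (676 × 2730) / (676 + 2730) = 541.8 kΩ.
V_out = 40.1 × 541.8 / (33.0 + 541.8) = 40.1 × 541.8/574.8 = 37.8 V.

V_out ≈ 37.8 V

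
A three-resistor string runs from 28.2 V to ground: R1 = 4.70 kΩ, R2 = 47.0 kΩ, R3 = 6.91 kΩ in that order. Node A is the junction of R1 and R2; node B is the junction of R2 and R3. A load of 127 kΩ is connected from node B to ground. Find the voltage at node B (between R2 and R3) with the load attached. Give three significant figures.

At node B, R3 is in parallel with the load: R3‖R_L = 6.553 kΩ.
Below node A the resistance is R2 + (R3‖R_L) = 53.55 kΩ, so V_A = 28.2 × 53.55/58.25 = 25.92 V.
Then V_B = V_A × (R3‖R_L)/(R2 + R3‖R_L) = 25.92 × 6.553/53.55 = 3.17 V.

V ≈ 3.17 V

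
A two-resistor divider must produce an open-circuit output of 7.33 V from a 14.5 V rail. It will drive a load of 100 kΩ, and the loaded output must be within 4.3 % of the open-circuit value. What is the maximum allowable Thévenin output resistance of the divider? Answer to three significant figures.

Loading drop = R_th/(R_th + R_L) ≤ 0.0430, so R_th ≤ R_L · ε/(1−ε) = 100 kΩ × 0.0430/0.9570 = 4.49 kΩ.

R_th ≤ 4.49 kΩ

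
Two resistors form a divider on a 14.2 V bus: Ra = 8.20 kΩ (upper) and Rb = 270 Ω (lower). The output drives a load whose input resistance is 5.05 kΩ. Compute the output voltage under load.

The load sits in parallel with Rb: Rb‖R_L = (270 × 5050) / (270 + 5050) = 256.3 Ω.
V_out = 14.2 × 256.3 / (8200 + 256.3) = 14.2 × 256.3/8456 = 0.430 V.

V_out ≈ 0.430 V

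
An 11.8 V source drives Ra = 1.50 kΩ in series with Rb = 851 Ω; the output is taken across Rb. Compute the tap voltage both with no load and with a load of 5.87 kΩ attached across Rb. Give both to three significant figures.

Unloaded: 4.27 V; loaded: 3.91 V

Open-circuit: V = 11.8 × 851/(1500 + 851) = 4.27 V.
With the load, Rb becomes Rb‖R_L = 743.2 Ω, so V = 11.8 × 743.2/2243 = 3.91 V.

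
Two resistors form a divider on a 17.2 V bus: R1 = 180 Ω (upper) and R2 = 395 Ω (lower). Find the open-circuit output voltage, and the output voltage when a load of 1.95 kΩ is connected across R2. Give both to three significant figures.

Open-circuit: V = 17.2 × 395/(180 + 395) = 11.8 V.
With the load, R2 becomes R2‖R_L = 328.5 Ω, so V = 17.2 × 328.5/508.5 = 11.1 V.

Unloaded: 11.8 V; loaded: 11.1 V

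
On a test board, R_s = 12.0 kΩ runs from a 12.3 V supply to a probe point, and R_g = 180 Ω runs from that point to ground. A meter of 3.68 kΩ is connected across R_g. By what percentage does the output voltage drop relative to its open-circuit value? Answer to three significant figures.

4.60 %

The divider's output (Thévenin) resistance is R_s‖R_g = 177.3 Ω.
Fractional drop under load = R_th/(R_th + R_L) = 177.3 / (177.3 + 3680) = 0.04597.
So the output falls by 4.60 %.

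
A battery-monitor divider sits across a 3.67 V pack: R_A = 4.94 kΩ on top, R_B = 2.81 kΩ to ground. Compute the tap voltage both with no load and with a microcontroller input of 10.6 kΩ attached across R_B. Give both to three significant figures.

Unloaded: 1.33 V; loaded: 1.14 V

Open-circuit: V = 3.67 × 2.81/(4.94 + 2.81) = 1.33 V.
With the load, R_B becomes R_B‖R_L = 2.221 kΩ, so V = 3.67 × 2.221/7.161 = 1.14 V.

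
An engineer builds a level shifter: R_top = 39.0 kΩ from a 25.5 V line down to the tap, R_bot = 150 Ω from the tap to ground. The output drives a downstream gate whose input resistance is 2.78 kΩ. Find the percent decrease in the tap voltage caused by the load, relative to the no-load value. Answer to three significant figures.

The divider's output (Thévenin) resistance is R_top‖R_bot = 149.4 Ω.
Fractional drop under load = R_th/(R_th + R_L) = 149.4 / (149.4 + 2780) = 0.05101.
So the output falls by 5.10 %.

5.10 %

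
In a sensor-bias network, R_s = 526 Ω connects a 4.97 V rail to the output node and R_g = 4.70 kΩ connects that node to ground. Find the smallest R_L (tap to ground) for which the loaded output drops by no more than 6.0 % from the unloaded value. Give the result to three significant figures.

R_L(min) ≈ 7.41 kΩ

Output resistance R_th = R_s‖R_g = (526 × 4700)/5226 = 473.1 Ω.
The fractional drop is R_th/(R_th + R_L); requiring this ≤ 0.0600 gives R_L ≥ R_th(1/0.0600 − 1) = 473.1 × 15.67 = 7.41 kΩ.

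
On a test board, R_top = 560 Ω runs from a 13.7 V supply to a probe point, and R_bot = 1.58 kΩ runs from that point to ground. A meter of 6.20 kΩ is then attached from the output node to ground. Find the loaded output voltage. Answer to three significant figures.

The load sits in parallel with R_bot: R_bot‖R_L = (1580 × 6200) / (1580 + 6200) = 1259 Ω.
V_out = 13.7 × 1259 / (560 + 1259) = 13.7 × 1259/1819 = 9.48 V.

V_out ≈ 9.48 V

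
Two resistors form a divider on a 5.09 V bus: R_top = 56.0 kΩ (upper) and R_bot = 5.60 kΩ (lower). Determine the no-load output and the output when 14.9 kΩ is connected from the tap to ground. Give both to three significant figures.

Unloaded: 0.463 V; loaded: 0.345 V

Open-circuit: V = 5.09 × 5.60/(56.0 + 5.60) = 0.463 V.
With the load, R_bot becomes R_bot‖R_L = 4.070 kΩ, so V = 5.09 × 4.070/60.07 = 0.345 V.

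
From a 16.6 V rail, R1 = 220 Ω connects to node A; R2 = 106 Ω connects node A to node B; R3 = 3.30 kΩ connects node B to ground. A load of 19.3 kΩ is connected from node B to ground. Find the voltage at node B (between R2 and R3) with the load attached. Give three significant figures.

At node B, R3 is in parallel with the load: R3‖R_L = 2818 Ω.
Below node A the resistance is R2 + (R3‖R_L) = 2924 Ω, so V_A = 16.6 × 2924/3144 = 15.44 V.
Then V_B = V_A × (R3‖R_L)/(R2 + R3‖R_L) = 15.44 × 2818/2924 = 14.9 V.

V ≈ 14.9 V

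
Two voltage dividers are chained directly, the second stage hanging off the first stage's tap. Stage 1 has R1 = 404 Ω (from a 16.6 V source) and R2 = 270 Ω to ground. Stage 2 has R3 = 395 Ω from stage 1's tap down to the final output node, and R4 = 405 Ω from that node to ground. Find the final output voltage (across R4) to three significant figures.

Stage 2 presents R3+R4 = 800.0 Ω as a load on stage 1's tap.
Stage 1's lower leg becomes R2‖(R3+R4) = 201.9 Ω, so V_mid = 16.6 × 201.9/605.9 = 5.531 V.
Stage 2 is itself unloaded: V_out = V_mid × R4/(R3+R4) = 5.531 × 405/800.0 = 2.80 V.

V_out ≈ 2.80 V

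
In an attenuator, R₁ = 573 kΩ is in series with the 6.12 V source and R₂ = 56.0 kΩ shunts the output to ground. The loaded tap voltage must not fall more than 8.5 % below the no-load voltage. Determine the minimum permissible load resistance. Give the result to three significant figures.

Output resistance R_th = R₁‖R₂ = (573 × 56.0)/629.0 = 51.01 kΩ.
The fractional drop is R_th/(R_th + R_L); requiring this ≤ 0.0850 gives R_L ≥ R_th(1/0.0850 − 1) = 51.01 × 10.76 = 549 kΩ.

R_L(min) ≈ 549 kΩ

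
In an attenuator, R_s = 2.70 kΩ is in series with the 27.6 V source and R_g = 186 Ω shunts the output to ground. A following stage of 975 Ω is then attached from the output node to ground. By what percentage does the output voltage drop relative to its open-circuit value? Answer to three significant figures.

15.1 %

The divider's output (Thévenin) resistance is R_s‖R_g = 174.0 Ω.
Fractional drop under load = R_th/(R_th + R_L) = 174.0 / (174.0 + 975) = 0.1514.
So the output falls by 15.1 %.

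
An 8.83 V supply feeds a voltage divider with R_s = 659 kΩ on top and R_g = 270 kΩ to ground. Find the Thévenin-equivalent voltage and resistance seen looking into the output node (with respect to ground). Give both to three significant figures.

V_th is the open-circuit tap voltage: 8.83 × 270/(659 + 270) = 2.57 V.
With the supply zeroed, R_s and R_g appear in parallel from the tap: R_th = R_s‖R_g = (659 × 270)/929.0 = 192 kΩ.

V_th = 2.57 V, R_th = 192 kΩ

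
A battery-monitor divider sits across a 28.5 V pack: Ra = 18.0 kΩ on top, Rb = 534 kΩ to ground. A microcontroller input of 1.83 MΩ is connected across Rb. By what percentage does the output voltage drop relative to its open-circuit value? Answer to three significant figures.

The divider's output (Thévenin) resistance is Ra‖Rb = 17.41 kΩ.
Fractional drop under load = R_th/(R_th + R_L) = 17.41 / (17.41 + 1830) = 0.009426.
So the output falls by 0.943 %.

0.943 %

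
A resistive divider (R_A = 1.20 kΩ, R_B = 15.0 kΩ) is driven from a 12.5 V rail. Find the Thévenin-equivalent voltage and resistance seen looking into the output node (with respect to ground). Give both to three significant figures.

V_th = 11.6 V, R_th = 1.11 kΩ

V_th is the open-circuit tap voltage: 12.5 × 15.0/(1.20 + 15.0) = 11.6 V.
With the supply zeroed, R_A and R_B appear in parallel from the tap: R_th = R_A‖R_B = (1.20 × 15.0)/16.20 = 1.11 kΩ.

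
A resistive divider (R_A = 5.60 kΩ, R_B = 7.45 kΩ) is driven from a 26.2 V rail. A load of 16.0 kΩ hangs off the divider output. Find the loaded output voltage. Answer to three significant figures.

V_out ≈ 12.5 V

The load sits in parallel with R_B: R_B‖R_L = (7.45 × 16.0) / (7.45 + 16.0) = 5.083 kΩ.
V_out = 26.2 × 5.083 / (5.60 + 5.083) = 26.2 × 5.083/10.68 = 12.5 V.
(Unloaded it would have been 15.0 V.)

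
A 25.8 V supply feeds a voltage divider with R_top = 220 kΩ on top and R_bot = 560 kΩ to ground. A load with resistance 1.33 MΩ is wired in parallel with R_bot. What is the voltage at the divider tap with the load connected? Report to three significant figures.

The load sits in parallel with R_bot: R_bot‖R_L = (560 × 1330) / (560 + 1330) = 394.1 kΩ.
V_out = 25.8 × 394.1 / (220 + 394.1) = 25.8 × 394.1/614.1 = 16.6 V.
(Unloaded it would have been 18.5 V.)

V_out ≈ 16.6 V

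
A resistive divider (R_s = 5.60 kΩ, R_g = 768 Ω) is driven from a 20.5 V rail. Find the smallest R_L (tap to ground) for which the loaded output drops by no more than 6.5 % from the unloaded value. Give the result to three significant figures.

Output resistance R_th = R_s‖R_g = (5600 × 768)/6368 = 675.4 Ω.
The fractional drop is R_th/(R_th + R_L); requiring this ≤ 0.0650 gives R_L ≥ R_th(1/0.0650 − 1) = 675.4 × 14.38 = 9.72 kΩ.

R_L(min) ≈ 9.72 kΩ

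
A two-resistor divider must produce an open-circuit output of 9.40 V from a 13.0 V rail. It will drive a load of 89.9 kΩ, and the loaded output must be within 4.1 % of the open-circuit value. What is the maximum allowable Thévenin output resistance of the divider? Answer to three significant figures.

Loading drop = R_th/(R_th + R_L) ≤ 0.0410, so R_th ≤ R_L · ε/(1−ε) = 89.9 kΩ × 0.0410/0.9590 = 3.84 kΩ.

R_th ≤ 3.84 kΩ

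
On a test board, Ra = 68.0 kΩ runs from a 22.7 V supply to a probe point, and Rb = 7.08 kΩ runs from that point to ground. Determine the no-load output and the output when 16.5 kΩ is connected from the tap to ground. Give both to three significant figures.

Unloaded: 2.14 V; loaded: 1.54 V

Open-circuit: V = 22.7 × 7.08/(68.0 + 7.08) = 2.14 V.
With the load, Rb becomes Rb‖R_L = 4.954 kΩ, so V = 22.7 × 4.954/72.95 = 1.54 V.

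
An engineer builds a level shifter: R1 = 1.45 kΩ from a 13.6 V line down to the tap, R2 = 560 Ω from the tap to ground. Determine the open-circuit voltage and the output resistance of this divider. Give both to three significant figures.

V_th = 3.79 V, R_th = 404 Ω

V_th is the open-circuit tap voltage: 13.6 × 560/(1450 + 560) = 3.79 V.
With the supply zeroed, R1 and R2 appear in parallel from the tap: R_th = R1‖R2 = (1450 × 560)/2010 = 404 Ω.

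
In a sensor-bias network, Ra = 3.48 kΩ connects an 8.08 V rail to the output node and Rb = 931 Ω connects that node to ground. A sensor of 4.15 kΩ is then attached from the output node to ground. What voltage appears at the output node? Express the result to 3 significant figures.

The load sits in parallel with Rb: Rb‖R_L = (931 × 4150) / (931 + 4150) = 760.4 Ω.
V_out = 8.08 × 760.4 / (3480 + 760.4) = 8.08 × 760.4/4240 = 1.45 V.
(Unloaded it would have been 1.71 V.)

V_out ≈ 1.45 V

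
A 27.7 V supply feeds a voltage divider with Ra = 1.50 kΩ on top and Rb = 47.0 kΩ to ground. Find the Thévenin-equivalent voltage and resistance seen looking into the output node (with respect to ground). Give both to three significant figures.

V_th is the open-circuit tap voltage: 27.7 × 47.0/(1.50 + 47.0) = 26.8 V.
With the supply zeroed, Ra and Rb appear in parallel from the tap: R_th = Ra‖Rb = (1.50 × 47.0)/48.50 = 1.45 kΩ.

V_th = 26.8 V, R_th = 1.45 kΩ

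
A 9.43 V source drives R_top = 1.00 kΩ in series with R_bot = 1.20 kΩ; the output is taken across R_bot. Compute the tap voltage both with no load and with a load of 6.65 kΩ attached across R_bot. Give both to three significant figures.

Open-circuit: V = 9.43 × 1.20/(1.00 + 1.20) = 5.14 V.
With the load, R_bot becomes R_bot‖R_L = 1.017 kΩ, so V = 9.43 × 1.017/2.017 = 4.75 V.

Unloaded: 5.14 V; loaded: 4.75 V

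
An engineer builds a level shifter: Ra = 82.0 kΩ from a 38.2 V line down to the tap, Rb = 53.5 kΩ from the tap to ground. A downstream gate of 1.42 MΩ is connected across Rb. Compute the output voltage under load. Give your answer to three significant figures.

V_out ≈ 14.7 V

The load sits in parallel with Rb: Rb‖R_L = (53.5 × 1420) / (53.5 + 1420) = 51.56 kΩ.
V_out = 38.2 × 51.56 / (82.0 + 51.56) = 38.2 × 51.56/133.6 = 14.7 V.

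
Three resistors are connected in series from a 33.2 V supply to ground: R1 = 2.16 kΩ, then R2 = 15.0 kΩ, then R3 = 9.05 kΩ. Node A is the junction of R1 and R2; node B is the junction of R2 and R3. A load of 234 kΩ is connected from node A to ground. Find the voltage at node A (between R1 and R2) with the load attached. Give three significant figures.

V ≈ 30.2 V

Below node A the series string R2+R3 = 24.05 kΩ sits in parallel with the 234 kΩ load: 21.81 kΩ.
V_A = 33.2 × 21.81/(2.16 + 21.81) = 30.2 V.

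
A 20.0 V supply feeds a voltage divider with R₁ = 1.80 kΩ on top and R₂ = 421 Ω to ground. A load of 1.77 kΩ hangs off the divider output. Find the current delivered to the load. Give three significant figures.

I_L ≈ 1.80 mA

R₂‖R_L = 340.1 Ω; V_out = 20.0 × 340.1/2140 = 3.178 V.
I_L = V_out / R_L = 3.178 / 1.77 kΩ = 1.80 mA.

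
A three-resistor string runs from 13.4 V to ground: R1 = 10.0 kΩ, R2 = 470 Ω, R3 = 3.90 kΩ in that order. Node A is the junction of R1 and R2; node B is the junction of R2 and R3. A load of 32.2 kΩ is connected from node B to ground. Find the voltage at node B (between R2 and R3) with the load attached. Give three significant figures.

At node B, R3 is in parallel with the load: R3‖R_L = 3479 Ω.
Below node A the resistance is R2 + (R3‖R_L) = 3949 Ω, so V_A = 13.4 × 3949/13950 = 3.793 V.
Then V_B = V_A × (R3‖R_L)/(R2 + R3‖R_L) = 3.793 × 3479/3949 = 3.34 V.

V ≈ 3.34 V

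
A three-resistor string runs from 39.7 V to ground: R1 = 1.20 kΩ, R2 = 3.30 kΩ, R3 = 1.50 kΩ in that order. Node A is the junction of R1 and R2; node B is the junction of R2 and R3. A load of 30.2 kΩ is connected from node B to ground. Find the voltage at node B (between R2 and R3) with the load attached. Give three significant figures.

At node B, R3 is in parallel with the load: R3‖R_L = 1.429 kΩ.
Below node A the resistance is R2 + (R3‖R_L) = 4.729 kΩ, so V_A = 39.7 × 4.729/5.929 = 31.66 V.
Then V_B = V_A × (R3‖R_L)/(R2 + R3‖R_L) = 31.66 × 1.429/4.729 = 9.57 V.

V ≈ 9.57 V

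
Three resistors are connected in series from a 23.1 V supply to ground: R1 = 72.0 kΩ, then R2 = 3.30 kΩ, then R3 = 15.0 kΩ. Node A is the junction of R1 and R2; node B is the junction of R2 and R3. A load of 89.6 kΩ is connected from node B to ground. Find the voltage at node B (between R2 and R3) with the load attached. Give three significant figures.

At node B, R3 is in parallel with the load: R3‖R_L = 12.85 kΩ.
Below node A the resistance is R2 + (R3‖R_L) = 16.15 kΩ, so V_A = 23.1 × 16.15/88.15 = 4.232 V.
Then V_B = V_A × (R3‖R_L)/(R2 + R3‖R_L) = 4.232 × 12.85/16.15 = 3.37 V.

V ≈ 3.37 V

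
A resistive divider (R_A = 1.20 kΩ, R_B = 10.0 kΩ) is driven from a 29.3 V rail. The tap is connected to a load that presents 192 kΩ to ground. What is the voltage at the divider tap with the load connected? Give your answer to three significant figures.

The load sits in parallel with R_B: R_B‖R_L = (10.0 × 192) / (10.0 + 192) = 9.505 kΩ.
V_out = 29.3 × 9.505 / (1.20 + 9.505) = 29.3 × 9.505/10.70 = 26.0 V.

V_out ≈ 26.0 V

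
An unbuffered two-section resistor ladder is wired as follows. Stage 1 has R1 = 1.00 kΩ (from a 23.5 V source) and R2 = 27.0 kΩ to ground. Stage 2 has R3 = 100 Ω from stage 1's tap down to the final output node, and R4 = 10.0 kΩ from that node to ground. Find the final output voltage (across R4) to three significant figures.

V_out ≈ 20.5 V

Stage 2 presents R3+R4 = 10100 Ω as a load on stage 1's tap.
Stage 1's lower leg becomes R2‖(R3+R4) = 7350 Ω, so V_mid = 23.5 × 7350/8350 = 20.69 V.
Stage 2 is itself unloaded: V_out = V_mid × R4/(R3+R4) = 20.69 × 10000/10100 = 20.5 V.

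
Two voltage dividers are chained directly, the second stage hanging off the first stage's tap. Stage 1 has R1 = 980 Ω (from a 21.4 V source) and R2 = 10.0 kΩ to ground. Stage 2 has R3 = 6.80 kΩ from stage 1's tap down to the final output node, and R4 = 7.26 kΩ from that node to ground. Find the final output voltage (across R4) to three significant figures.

Stage 2 presents R3+R4 = 14060 Ω as a load on stage 1's tap.
Stage 1's lower leg becomes R2‖(R3+R4) = 5844 Ω, so V_mid = 21.4 × 5844/6824 = 18.33 V.
Stage 2 is itself unloaded: V_out = V_mid × R4/(R3+R4) = 18.33 × 7260/14060 = 9.46 V.

V_out ≈ 9.46 V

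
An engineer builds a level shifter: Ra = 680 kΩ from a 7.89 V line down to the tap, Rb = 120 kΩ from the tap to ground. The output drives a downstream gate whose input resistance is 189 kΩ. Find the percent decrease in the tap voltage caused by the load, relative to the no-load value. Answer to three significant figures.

The divider's output (Thévenin) resistance is Ra‖Rb = 102.0 kΩ.
Fractional drop under load = R_th/(R_th + R_L) = 102.0 / (102.0 + 189) = 0.3505.
So the output falls by 35.1 %.

35.1 %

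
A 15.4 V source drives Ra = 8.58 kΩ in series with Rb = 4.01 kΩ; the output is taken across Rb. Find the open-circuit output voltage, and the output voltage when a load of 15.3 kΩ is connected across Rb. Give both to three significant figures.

Open-circuit: V = 15.4 × 4.01/(8.58 + 4.01) = 4.91 V.
With the load, Rb becomes Rb‖R_L = 3.177 kΩ, so V = 15.4 × 3.177/11.76 = 4.16 V.

Unloaded: 4.91 V; loaded: 4.16 V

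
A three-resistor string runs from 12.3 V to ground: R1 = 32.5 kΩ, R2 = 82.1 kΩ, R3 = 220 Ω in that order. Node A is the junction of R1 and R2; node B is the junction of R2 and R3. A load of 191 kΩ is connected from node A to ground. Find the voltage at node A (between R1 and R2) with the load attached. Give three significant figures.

Below node A the series string R2+R3 = 82320 Ω sits in parallel with the 191000 Ω load: 57530 Ω.
V_A = 12.3 × 57530/(32500 + 57530) = 7.86 V.

V ≈ 7.86 V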